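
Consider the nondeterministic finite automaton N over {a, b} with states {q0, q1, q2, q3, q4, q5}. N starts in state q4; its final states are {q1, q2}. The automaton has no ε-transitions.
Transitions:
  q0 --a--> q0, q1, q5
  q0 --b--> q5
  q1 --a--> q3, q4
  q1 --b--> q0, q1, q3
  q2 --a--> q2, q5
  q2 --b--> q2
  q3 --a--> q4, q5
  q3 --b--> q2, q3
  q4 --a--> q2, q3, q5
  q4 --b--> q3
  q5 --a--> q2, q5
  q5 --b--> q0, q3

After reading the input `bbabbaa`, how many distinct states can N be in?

Start: {q4}
read b: {q3}
read b: {q2, q3}
read a: {q2, q4, q5}
read b: {q0, q2, q3}
read b: {q2, q3, q5}
read a: {q2, q4, q5}
read a: {q2, q3, q5}
Final reachable set {q2, q3, q5} has 3 states.

3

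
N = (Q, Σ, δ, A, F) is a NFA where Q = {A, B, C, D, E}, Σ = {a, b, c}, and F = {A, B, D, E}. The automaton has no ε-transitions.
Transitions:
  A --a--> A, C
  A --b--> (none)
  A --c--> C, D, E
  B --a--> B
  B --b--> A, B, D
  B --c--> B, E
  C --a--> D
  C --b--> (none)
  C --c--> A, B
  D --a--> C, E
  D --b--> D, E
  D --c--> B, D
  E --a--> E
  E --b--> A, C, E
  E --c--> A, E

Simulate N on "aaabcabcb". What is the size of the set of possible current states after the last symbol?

Start: {A}
read a: {A, C}
read a: {A, C, D}
read a: {A, C, D, E}
read b: {A, C, D, E}
read c: {A, B, C, D, E}
read a: {A, B, C, D, E}
read b: {A, B, C, D, E}
read c: {A, B, C, D, E}
read b: {A, B, C, D, E}
Final reachable set {A, B, C, D, E} has 5 states.

5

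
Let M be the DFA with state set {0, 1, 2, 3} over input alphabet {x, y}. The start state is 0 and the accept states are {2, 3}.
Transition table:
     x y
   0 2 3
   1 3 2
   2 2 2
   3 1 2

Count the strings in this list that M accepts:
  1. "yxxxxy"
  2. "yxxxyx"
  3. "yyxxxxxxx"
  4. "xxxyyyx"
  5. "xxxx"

"yxxxxy": accepted
"yxxxyx": accepted
"yyxxxxxxx": accepted
"xxxyyyx": accepted
"xxxx": accepted

5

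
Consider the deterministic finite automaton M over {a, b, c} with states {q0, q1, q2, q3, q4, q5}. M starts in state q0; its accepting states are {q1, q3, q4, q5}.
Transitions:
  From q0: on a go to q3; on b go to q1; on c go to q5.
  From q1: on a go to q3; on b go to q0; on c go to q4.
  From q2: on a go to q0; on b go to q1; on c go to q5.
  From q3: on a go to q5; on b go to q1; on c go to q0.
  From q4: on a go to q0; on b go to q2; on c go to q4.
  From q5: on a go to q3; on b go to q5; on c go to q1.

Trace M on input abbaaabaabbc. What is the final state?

q0 --a--> q3
q3 --b--> q1
q1 --b--> q0
q0 --a--> q3
q3 --a--> q5
q5 --a--> q3
q3 --b--> q1
q1 --a--> q3
q3 --a--> q5
q5 --b--> q5
q5 --b--> q5
q5 --c--> q1

q1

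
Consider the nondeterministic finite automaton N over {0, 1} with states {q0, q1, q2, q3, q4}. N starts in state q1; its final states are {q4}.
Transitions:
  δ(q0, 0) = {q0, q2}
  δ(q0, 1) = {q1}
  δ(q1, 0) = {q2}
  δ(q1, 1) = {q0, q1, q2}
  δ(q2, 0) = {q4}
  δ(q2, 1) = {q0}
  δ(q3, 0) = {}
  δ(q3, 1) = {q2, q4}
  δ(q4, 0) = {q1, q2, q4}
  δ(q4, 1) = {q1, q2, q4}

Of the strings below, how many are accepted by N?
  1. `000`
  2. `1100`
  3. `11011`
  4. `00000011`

`000`: accepted
`1100`: accepted
`11011`: accepted
`00000011`: accepted

4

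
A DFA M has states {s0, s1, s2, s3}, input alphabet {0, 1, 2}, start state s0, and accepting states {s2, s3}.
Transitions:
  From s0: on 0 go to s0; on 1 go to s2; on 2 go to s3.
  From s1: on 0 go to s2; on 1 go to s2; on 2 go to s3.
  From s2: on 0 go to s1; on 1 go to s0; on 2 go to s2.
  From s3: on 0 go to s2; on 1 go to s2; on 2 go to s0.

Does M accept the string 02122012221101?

s0 --0--> s0
s0 --2--> s3
s3 --1--> s2
s2 --2--> s2
s2 --2--> s2
s2 --0--> s1
s1 --1--> s2
s2 --2--> s2
s2 --2--> s2
s2 --2--> s2
s2 --1--> s0
s0 --1--> s2
s2 --0--> s1
s1 --1--> s2
End in state s2, which is an accepting state.

accepted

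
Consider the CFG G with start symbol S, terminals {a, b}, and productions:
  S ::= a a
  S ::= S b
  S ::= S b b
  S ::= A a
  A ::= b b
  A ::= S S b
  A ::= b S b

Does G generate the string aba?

no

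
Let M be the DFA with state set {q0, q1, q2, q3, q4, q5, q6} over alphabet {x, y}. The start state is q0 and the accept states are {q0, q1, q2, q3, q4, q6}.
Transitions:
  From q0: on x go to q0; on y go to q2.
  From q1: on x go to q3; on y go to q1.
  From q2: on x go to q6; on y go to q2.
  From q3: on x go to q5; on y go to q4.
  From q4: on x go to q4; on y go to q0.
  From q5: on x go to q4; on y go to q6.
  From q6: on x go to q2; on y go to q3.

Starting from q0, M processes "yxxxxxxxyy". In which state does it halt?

q0 --y--> q2
q2 --x--> q6
q6 --x--> q2
q2 --x--> q6
q6 --x--> q2
q2 --x--> q6
q6 --x--> q2
q2 --x--> q6
q6 --y--> q3
q3 --y--> q4

q4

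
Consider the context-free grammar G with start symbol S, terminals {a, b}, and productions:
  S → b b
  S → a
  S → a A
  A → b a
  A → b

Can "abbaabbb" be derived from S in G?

no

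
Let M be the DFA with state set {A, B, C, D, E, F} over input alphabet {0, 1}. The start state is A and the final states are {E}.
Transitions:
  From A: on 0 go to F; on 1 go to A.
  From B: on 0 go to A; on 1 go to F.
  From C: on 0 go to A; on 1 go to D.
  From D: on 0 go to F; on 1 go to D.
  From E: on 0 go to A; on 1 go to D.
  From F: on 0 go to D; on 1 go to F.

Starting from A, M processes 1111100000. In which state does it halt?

A --1--> A
A --1--> A
A --1--> A
A --1--> A
A --1--> A
A --0--> F
F --0--> D
D --0--> F
F --0--> D
D --0--> F

F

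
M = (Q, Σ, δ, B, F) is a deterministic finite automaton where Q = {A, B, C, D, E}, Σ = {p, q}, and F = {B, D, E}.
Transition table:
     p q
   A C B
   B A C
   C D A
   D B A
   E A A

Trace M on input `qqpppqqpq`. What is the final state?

A

B --q--> C
C --q--> A
A --p--> C
C --p--> D
D --p--> B
B --q--> C
C --q--> A
A --p--> C
C --q--> A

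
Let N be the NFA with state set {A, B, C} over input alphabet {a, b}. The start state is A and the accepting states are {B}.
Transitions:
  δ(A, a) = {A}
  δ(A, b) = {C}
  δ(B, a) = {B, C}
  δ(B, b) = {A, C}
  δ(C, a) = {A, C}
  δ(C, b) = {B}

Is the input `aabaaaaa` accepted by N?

Start: {A}
read a: {A}
read a: {A}
read b: {C}
read a: {A, C}
read a: {A, C}
read a: {A, C}
read a: {A, C}
read a: {A, C}
Reachable ∩ accepting = {} — empty.

rejected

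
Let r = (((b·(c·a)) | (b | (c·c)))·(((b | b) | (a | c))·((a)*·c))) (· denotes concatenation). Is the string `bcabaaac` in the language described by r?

yes

Split as bca·baaac: ((b·(c·a))|(b|(c·c))) matches bca and (((b|b)|(a|c))·((a)*·c)) matches baaac.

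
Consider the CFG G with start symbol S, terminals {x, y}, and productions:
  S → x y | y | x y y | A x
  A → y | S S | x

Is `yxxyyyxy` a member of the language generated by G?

no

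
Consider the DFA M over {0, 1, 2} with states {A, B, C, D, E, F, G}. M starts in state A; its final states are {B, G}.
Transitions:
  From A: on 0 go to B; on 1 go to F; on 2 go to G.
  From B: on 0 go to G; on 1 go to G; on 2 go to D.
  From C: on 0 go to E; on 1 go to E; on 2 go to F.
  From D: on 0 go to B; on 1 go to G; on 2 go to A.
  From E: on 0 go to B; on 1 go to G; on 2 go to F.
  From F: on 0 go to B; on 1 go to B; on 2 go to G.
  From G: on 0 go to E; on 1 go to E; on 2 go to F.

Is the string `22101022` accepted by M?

rejected

A --2--> G
G --2--> F
F --1--> B
B --0--> G
G --1--> E
E --0--> B
B --2--> D
D --2--> A
End in state A, which is not an accepting state.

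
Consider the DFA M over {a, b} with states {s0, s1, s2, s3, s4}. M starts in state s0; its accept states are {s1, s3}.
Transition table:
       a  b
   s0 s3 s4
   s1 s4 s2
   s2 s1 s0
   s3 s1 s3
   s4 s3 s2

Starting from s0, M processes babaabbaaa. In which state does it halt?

s4

s0 --b--> s4
s4 --a--> s3
s3 --b--> s3
s3 --a--> s1
s1 --a--> s4
s4 --b--> s2
s2 --b--> s0
s0 --a--> s3
s3 --a--> s1
s1 --a--> s4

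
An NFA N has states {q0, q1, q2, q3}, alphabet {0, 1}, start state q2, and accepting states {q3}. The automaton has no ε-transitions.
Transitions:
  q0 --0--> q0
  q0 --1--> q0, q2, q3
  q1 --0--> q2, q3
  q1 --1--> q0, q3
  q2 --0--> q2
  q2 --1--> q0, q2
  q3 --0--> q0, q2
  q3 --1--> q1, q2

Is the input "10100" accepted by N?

Start: {q2}
read 1: {q0, q2}
read 0: {q0, q2}
read 1: {q0, q2, q3}
read 0: {q0, q2}
read 0: {q0, q2}
Reachable ∩ accepting = {} — empty.

rejected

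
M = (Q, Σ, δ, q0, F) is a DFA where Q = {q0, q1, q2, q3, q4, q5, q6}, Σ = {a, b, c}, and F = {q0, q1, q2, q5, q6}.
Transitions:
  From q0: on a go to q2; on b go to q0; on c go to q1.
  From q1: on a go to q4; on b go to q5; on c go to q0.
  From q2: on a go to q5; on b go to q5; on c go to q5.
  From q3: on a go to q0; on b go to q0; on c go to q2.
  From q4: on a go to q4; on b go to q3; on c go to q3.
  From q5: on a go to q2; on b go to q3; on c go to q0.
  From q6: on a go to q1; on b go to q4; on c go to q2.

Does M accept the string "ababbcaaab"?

rejected

q0 --a--> q2
q2 --b--> q5
q5 --a--> q2
q2 --b--> q5
q5 --b--> q3
q3 --c--> q2
q2 --a--> q5
q5 --a--> q2
q2 --a--> q5
q5 --b--> q3
End in state q3, which is not an accepting state.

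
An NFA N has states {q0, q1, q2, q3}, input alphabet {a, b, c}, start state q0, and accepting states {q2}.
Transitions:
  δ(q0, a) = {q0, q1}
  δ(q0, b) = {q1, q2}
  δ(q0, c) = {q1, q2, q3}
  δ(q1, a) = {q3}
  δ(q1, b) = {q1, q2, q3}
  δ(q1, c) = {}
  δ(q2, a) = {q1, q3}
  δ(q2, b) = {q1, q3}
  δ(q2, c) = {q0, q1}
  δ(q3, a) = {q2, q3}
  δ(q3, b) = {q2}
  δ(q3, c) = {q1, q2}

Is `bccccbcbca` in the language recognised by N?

rejected

Start: {q0}
read b: {q1, q2}
read c: {q0, q1}
read c: {q1, q2, q3}
read c: {q0, q1, q2}
read c: {q0, q1, q2, q3}
read b: {q1, q2, q3}
read c: {q0, q1, q2}
read b: {q1, q2, q3}
read c: {q0, q1, q2}
read a: {q0, q1, q3}
Reachable ∩ accepting = {} — empty.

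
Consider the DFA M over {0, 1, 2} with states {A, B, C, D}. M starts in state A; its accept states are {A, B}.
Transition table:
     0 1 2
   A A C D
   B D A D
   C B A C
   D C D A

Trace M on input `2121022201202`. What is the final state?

C

A --2--> D
D --1--> D
D --2--> A
A --1--> C
C --0--> B
B --2--> D
D --2--> A
A --2--> D
D --0--> C
C --1--> A
A --2--> D
D --0--> C
C --2--> C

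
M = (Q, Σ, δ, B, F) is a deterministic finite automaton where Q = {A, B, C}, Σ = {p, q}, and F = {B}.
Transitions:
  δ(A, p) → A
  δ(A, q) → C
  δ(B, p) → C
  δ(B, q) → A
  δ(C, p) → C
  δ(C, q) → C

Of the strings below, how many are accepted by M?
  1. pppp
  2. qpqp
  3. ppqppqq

0

pppp: rejected
qpqp: rejected
ppqppqq: rejected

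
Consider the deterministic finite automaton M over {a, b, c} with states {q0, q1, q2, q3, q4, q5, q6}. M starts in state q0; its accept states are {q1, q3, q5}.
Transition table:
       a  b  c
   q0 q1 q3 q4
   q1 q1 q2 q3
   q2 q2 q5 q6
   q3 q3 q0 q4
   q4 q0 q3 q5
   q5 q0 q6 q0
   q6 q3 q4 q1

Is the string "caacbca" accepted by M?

q0 --c--> q4
q4 --a--> q0
q0 --a--> q1
q1 --c--> q3
q3 --b--> q0
q0 --c--> q4
q4 --a--> q0
End in state q0, which is not an accepting state.

rejected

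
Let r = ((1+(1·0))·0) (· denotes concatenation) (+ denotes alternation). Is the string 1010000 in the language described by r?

no

No split of 1010000 into u·v has (1+(1·0)) matching u and 0 matching v.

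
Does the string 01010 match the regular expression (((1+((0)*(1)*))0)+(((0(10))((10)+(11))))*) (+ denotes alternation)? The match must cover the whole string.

yes

The right alternative (((0(10))((10)+(11))))* matches 01010.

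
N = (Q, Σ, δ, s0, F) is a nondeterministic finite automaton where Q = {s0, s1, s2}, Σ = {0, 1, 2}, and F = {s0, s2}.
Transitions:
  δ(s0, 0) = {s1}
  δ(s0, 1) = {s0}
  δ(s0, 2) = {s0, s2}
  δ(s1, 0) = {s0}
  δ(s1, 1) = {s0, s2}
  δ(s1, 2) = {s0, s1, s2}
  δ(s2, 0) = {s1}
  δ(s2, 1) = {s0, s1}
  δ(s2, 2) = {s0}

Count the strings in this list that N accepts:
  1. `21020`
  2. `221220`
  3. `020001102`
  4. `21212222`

`21020`: accepted
`221220`: accepted
`020001102`: accepted
`21212222`: accepted

4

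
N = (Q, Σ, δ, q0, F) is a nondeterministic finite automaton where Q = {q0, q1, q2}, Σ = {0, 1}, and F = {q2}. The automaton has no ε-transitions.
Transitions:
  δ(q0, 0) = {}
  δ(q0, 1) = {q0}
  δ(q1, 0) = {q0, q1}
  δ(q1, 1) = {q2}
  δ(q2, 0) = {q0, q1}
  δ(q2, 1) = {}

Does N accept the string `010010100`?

rejected

Start: {q0}
read 0: {}
The reachable set is empty and stays empty for the remaining 8 symbols.
Reachable ∩ accepting = {} — empty.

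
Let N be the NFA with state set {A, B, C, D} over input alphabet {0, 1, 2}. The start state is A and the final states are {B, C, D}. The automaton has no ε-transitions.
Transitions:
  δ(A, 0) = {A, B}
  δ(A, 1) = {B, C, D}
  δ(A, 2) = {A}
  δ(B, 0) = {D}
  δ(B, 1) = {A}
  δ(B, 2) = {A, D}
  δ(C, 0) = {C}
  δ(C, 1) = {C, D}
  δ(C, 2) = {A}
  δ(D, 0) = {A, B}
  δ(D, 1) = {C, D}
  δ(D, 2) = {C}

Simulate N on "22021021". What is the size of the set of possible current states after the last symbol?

Start: {A}
read 2: {A}
read 2: {A}
read 0: {A, B}
read 2: {A, D}
read 1: {B, C, D}
read 0: {A, B, C, D}
read 2: {A, C, D}
read 1: {B, C, D}
Final reachable set {B, C, D} has 3 states.

3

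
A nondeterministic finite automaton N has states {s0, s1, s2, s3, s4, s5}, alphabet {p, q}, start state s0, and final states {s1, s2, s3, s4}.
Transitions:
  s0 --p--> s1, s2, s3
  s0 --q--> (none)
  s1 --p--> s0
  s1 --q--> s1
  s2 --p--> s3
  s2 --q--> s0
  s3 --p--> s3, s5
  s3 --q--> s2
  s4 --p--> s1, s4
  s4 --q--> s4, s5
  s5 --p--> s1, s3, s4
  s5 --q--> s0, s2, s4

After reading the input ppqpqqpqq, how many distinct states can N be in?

Start: {s0}
read p: {s1, s2, s3}
read p: {s0, s3, s5}
read q: {s0, s2, s4}
read p: {s1, s2, s3, s4}
read q: {s0, s1, s2, s4, s5}
read q: {s0, s1, s2, s4, s5}
read p: {s0, s1, s2, s3, s4}
read q: {s0, s1, s2, s4, s5}
read q: {s0, s1, s2, s4, s5}
Final reachable set {s0, s1, s2, s4, s5} has 5 states.

5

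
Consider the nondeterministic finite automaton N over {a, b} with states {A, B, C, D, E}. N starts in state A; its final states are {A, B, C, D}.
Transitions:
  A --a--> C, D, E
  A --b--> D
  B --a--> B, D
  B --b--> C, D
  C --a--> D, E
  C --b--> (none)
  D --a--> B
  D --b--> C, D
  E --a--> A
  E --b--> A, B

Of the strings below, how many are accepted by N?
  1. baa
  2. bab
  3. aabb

3

baa: accepted
bab: accepted
aabb: accepted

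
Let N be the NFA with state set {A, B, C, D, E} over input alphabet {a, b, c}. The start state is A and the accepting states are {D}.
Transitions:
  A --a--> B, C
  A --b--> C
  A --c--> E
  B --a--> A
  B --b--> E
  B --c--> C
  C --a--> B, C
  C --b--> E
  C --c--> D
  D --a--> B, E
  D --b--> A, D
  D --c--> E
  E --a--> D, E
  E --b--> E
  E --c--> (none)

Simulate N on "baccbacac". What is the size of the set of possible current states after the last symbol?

Start: {A}
read b: {C}
read a: {B, C}
read c: {C, D}
read c: {D, E}
read b: {A, D, E}
read a: {B, C, D, E}
read c: {C, D, E}
read a: {B, C, D, E}
read c: {C, D, E}
Final reachable set {C, D, E} has 3 states.

3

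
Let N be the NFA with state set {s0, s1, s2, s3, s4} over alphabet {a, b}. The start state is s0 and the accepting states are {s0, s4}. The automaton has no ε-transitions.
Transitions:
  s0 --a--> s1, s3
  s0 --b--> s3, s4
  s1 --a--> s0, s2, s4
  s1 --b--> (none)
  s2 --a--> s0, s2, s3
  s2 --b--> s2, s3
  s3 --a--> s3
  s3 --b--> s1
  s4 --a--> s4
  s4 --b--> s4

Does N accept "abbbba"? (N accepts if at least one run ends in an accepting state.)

rejected

Start: {s0}
read a: {s1, s3}
read b: {s1}
read b: {}
The reachable set is empty and stays empty for the remaining 3 symbols.
Reachable ∩ accepting = {} — empty.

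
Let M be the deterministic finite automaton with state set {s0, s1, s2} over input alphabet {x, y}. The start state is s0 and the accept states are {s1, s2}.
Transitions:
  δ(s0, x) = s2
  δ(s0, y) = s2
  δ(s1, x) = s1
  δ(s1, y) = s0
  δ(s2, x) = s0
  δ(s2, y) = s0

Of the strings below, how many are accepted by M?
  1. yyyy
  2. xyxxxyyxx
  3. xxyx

1

yyyy: rejected
xyxxxyyxx: accepted
xxyx: rejected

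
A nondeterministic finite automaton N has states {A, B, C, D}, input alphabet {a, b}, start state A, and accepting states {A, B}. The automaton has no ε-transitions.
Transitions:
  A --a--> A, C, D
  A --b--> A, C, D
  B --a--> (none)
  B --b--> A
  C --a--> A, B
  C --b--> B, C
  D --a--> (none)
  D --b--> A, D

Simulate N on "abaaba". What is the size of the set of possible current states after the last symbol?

Start: {A}
read a: {A, C, D}
read b: {A, B, C, D}
read a: {A, B, C, D}
read a: {A, B, C, D}
read b: {A, B, C, D}
read a: {A, B, C, D}
Final reachable set {A, B, C, D} has 4 states.

4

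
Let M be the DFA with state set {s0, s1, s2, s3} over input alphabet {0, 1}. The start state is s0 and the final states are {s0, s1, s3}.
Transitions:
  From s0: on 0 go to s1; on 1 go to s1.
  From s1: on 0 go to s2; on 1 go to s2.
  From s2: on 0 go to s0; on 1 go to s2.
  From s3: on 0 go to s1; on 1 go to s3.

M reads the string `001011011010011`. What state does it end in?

s2

s0 --0--> s1
s1 --0--> s2
s2 --1--> s2
s2 --0--> s0
s0 --1--> s1
s1 --1--> s2
s2 --0--> s0
s0 --1--> s1
s1 --1--> s2
s2 --0--> s0
s0 --1--> s1
s1 --0--> s2
s2 --0--> s0
s0 --1--> s1
s1 --1--> s2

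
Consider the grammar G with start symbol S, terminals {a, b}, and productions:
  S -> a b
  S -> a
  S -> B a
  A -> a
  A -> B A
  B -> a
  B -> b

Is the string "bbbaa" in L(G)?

no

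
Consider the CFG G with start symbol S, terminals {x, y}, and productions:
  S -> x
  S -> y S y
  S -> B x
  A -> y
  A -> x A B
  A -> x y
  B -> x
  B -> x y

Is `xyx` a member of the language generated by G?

yes

S ⇒ Bx ⇒ xyx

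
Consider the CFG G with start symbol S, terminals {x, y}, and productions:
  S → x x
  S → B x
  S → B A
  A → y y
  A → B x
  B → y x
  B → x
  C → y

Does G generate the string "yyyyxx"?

no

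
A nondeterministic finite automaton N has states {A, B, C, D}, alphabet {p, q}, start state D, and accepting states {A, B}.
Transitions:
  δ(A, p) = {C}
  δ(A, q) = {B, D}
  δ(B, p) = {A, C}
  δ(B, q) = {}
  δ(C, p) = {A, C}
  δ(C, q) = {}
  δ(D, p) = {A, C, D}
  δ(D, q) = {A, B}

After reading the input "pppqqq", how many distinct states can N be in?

Start: {D}
read p: {A, C, D}
read p: {A, C, D}
read p: {A, C, D}
read q: {A, B, D}
read q: {A, B, D}
read q: {A, B, D}
Final reachable set {A, B, D} has 3 states.

3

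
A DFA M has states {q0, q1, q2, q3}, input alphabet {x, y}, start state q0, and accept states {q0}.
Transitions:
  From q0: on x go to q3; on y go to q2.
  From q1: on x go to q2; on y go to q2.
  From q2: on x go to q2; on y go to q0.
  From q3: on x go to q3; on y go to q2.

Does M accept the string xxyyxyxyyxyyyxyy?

q0 --x--> q3
q3 --x--> q3
q3 --y--> q2
q2 --y--> q0
q0 --x--> q3
q3 --y--> q2
q2 --x--> q2
q2 --y--> q0
q0 --y--> q2
q2 --x--> q2
q2 --y--> q0
q0 --y--> q2
q2 --y--> q0
q0 --x--> q3
q3 --y--> q2
q2 --y--> q0
End in state q0, which is an accepting state.

accepted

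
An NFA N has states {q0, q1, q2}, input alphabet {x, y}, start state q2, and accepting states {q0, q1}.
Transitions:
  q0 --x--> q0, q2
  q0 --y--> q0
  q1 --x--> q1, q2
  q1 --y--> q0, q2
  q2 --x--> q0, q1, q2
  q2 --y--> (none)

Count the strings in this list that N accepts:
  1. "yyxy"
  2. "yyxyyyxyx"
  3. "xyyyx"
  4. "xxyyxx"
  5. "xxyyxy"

"yyxy": rejected
"yyxyyyxyx": rejected
"xyyyx": accepted
"xxyyxx": accepted
"xxyyxy": accepted

3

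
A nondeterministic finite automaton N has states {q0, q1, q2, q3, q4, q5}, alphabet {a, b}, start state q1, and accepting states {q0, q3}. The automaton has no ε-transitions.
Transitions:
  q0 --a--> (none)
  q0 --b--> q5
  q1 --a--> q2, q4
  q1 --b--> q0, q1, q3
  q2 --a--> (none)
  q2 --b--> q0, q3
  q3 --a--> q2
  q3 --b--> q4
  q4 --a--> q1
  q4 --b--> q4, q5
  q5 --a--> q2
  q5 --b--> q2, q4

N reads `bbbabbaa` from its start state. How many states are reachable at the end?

Start: {q1}
read b: {q0, q1, q3}
read b: {q0, q1, q3, q4, q5}
read b: {q0, q1, q2, q3, q4, q5}
read a: {q1, q2, q4}
read b: {q0, q1, q3, q4, q5}
read b: {q0, q1, q2, q3, q4, q5}
read a: {q1, q2, q4}
read a: {q1, q2, q4}
Final reachable set {q1, q2, q4} has 3 states.

3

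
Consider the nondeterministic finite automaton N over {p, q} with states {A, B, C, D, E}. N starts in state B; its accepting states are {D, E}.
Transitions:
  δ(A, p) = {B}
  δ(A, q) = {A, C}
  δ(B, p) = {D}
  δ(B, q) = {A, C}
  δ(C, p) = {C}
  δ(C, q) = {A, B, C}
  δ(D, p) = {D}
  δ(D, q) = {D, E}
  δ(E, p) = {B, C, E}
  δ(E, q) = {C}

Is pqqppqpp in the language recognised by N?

accepted

Start: {B}
read p: {D}
read q: {D, E}
read q: {C, D, E}
read p: {B, C, D, E}
read p: {B, C, D, E}
read q: {A, B, C, D, E}
read p: {B, C, D, E}
read p: {B, C, D, E}
Reachable ∩ accepting = {D, E} — nonempty.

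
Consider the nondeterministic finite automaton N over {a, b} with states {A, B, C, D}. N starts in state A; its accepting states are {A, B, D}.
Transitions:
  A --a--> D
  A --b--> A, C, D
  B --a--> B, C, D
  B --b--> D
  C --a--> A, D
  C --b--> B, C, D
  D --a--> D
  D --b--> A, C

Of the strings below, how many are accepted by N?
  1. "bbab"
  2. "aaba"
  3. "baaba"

"bbab": accepted
"aaba": accepted
"baaba": accepted

3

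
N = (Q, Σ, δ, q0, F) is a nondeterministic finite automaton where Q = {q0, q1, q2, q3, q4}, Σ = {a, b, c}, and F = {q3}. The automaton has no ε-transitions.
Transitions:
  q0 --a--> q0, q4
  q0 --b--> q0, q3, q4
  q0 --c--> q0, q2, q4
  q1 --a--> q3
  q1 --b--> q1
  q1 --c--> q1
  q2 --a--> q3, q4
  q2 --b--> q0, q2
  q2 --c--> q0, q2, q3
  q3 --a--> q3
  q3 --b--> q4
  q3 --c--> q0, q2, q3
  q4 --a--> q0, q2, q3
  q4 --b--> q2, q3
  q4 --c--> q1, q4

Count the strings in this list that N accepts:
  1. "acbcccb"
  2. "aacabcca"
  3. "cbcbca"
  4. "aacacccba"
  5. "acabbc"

5

"acbcccb": accepted
"aacabcca": accepted
"cbcbca": accepted
"aacacccba": accepted
"acabbc": accepted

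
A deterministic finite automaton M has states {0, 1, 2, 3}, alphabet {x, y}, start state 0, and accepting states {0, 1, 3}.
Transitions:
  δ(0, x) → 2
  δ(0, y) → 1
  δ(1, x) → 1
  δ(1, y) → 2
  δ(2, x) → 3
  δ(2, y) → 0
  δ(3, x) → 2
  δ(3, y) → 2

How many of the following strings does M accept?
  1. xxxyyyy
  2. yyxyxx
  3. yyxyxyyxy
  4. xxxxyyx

2

xxxyyyy: accepted
yyxyxx: rejected
yyxyxyyxy: accepted
xxxxyyx: rejected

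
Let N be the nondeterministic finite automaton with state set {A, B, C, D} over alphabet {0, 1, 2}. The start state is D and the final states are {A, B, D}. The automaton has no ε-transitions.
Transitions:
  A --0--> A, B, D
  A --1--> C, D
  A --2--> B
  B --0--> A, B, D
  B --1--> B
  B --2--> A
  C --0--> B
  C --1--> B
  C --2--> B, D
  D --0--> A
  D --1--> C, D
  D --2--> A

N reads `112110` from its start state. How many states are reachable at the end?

Start: {D}
read 1: {C, D}
read 1: {B, C, D}
read 2: {A, B, D}
read 1: {B, C, D}
read 1: {B, C, D}
read 0: {A, B, D}
Final reachable set {A, B, D} has 3 states.

3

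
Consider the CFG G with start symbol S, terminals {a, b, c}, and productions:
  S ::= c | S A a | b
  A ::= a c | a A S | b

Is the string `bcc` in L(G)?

no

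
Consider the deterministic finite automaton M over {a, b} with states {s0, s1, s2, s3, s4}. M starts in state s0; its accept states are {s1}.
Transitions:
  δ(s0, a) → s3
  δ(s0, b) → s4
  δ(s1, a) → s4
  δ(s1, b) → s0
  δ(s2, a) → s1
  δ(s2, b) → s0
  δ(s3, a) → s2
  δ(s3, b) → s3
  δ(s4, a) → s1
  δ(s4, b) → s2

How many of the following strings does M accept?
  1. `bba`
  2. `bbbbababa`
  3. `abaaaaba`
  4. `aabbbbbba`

2

`bba`: accepted
`bbbbababa`: rejected
`abaaaaba`: rejected
`aabbbbbba`: accepted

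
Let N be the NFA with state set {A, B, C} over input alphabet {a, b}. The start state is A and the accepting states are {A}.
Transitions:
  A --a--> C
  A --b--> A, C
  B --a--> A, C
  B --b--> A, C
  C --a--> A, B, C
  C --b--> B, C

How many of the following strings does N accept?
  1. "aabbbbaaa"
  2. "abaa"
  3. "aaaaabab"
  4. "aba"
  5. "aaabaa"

"aabbbbaaa": accepted
"abaa": accepted
"aaaaabab": accepted
"aba": accepted
"aaabaa": accepted

5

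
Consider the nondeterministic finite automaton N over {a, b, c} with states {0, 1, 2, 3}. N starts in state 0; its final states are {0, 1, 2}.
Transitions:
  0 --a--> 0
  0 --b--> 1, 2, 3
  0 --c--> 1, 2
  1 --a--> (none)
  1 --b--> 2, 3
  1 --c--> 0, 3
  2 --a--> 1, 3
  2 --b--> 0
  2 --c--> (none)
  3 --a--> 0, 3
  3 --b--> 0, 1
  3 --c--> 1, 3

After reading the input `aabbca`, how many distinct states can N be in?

3

Start: {0}
read a: {0}
read a: {0}
read b: {1, 2, 3}
read b: {0, 1, 2, 3}
read c: {0, 1, 2, 3}
read a: {0, 1, 3}
Final reachable set {0, 1, 3} has 3 states.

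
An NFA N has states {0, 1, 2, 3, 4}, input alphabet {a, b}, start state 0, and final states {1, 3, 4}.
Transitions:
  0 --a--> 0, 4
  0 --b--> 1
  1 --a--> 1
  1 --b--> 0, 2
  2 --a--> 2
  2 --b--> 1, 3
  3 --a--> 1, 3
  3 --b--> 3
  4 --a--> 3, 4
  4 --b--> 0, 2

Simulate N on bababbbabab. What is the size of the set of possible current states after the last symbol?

4

Start: {0}
read b: {1}
read a: {1}
read b: {0, 2}
read a: {0, 2, 4}
read b: {0, 1, 2, 3}
read b: {0, 1, 2, 3}
read b: {0, 1, 2, 3}
read a: {0, 1, 2, 3, 4}
read b: {0, 1, 2, 3}
read a: {0, 1, 2, 3, 4}
read b: {0, 1, 2, 3}
Final reachable set {0, 1, 2, 3} has 4 states.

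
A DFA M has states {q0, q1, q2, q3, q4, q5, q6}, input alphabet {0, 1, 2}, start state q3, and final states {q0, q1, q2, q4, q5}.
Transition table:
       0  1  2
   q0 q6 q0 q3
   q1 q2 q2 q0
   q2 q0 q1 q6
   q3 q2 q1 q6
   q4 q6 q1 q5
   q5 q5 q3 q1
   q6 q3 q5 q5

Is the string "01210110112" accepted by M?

q3 --0--> q2
q2 --1--> q1
q1 --2--> q0
q0 --1--> q0
q0 --0--> q6
q6 --1--> q5
q5 --1--> q3
q3 --0--> q2
q2 --1--> q1
q1 --1--> q2
q2 --2--> q6
End in state q6, which is not an accepting state.

rejected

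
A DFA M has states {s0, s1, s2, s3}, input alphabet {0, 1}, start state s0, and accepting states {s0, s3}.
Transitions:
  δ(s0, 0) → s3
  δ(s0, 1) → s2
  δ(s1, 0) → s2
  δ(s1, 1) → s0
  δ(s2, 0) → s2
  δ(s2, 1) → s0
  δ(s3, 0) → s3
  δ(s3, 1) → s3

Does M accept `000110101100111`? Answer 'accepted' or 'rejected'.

s0 --0--> s3
s3 --0--> s3
s3 --0--> s3
s3 --1--> s3
s3 --1--> s3
s3 --0--> s3
s3 --1--> s3
s3 --0--> s3
s3 --1--> s3
s3 --1--> s3
s3 --0--> s3
s3 --0--> s3
s3 --1--> s3
s3 --1--> s3
s3 --1--> s3
End in state s3, which is an accepting state.

accepted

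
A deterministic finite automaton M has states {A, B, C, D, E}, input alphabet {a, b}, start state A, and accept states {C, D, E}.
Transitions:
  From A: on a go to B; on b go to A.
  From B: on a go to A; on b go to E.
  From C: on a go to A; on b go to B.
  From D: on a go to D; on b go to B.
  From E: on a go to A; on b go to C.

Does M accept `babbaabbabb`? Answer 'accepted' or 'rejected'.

rejected

A --b--> A
A --a--> B
B --b--> E
E --b--> C
C --a--> A
A --a--> B
B --b--> E
E --b--> C
C --a--> A
A --b--> A
A --b--> A
End in state A, which is not an accepting state.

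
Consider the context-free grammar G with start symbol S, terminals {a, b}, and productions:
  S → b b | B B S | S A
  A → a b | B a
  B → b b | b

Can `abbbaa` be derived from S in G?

no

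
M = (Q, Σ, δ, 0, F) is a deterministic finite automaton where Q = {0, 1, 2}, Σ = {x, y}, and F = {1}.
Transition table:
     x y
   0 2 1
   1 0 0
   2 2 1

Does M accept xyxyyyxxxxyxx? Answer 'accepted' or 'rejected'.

0 --x--> 2
2 --y--> 1
1 --x--> 0
0 --y--> 1
1 --y--> 0
0 --y--> 1
1 --x--> 0
0 --x--> 2
2 --x--> 2
2 --x--> 2
2 --y--> 1
1 --x--> 0
0 --x--> 2
End in state 2, which is not an accepting state.

rejected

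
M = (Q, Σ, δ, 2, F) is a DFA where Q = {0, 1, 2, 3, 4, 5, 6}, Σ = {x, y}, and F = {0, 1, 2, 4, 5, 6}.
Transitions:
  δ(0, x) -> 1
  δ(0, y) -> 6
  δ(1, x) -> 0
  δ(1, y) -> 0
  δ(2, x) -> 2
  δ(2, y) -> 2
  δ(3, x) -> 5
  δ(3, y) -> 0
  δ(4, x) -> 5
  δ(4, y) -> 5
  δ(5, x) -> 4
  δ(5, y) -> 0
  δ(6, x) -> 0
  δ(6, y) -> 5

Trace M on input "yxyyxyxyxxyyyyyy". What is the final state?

2

2 --y--> 2
2 --x--> 2
2 --y--> 2
2 --y--> 2
2 --x--> 2
2 --y--> 2
2 --x--> 2
2 --y--> 2
2 --x--> 2
2 --x--> 2
2 --y--> 2
2 --y--> 2
2 --y--> 2
2 --y--> 2
2 --y--> 2
2 --y--> 2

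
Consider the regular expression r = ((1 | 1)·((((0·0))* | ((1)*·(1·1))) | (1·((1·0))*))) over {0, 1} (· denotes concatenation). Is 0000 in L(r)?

No split of 0000 into u·v has (1|1) matching u and ((((0·0))*|((1)*·(1·1)))|(1·((1·0))*)) matching v.

no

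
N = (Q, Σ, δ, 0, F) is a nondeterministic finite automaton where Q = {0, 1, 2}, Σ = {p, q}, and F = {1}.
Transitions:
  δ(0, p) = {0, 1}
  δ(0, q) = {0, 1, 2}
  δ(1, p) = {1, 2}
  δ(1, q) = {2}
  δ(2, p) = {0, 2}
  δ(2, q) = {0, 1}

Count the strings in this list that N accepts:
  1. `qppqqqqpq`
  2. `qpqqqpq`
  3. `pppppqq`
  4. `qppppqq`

`qppqqqqpq`: accepted
`qpqqqpq`: accepted
`pppppqq`: accepted
`qppppqq`: accepted

4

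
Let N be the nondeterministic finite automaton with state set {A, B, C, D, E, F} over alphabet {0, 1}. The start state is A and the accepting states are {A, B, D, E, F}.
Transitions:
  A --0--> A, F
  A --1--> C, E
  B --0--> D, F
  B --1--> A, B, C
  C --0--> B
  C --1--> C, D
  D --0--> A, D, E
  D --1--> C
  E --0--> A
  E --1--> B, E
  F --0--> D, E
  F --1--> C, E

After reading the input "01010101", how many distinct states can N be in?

Start: {A}
read 0: {A, F}
read 1: {C, E}
read 0: {A, B}
read 1: {A, B, C, E}
read 0: {A, B, D, F}
read 1: {A, B, C, E}
read 0: {A, B, D, F}
read 1: {A, B, C, E}
Final reachable set {A, B, C, E} has 4 states.

4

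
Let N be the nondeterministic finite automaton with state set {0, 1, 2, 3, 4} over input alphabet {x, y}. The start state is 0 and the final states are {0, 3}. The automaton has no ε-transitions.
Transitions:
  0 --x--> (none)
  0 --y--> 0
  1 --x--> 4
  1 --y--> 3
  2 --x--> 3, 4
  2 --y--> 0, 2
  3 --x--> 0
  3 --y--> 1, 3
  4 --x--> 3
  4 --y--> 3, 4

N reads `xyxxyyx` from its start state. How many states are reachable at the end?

0

Start: {0}
read x: {}
The reachable set is empty and stays empty for the remaining 6 symbols.
Final reachable set {} has 0 states.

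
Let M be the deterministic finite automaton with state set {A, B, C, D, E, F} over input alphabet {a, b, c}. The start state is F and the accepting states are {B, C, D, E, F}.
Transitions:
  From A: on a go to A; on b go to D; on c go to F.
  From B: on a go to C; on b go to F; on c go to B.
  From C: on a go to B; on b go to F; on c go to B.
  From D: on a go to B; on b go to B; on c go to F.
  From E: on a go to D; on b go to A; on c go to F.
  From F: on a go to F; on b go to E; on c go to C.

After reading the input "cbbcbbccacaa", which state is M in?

F --c--> C
C --b--> F
F --b--> E
E --c--> F
F --b--> E
E --b--> A
A --c--> F
F --c--> C
C --a--> B
B --c--> B
B --a--> C
C --a--> B

B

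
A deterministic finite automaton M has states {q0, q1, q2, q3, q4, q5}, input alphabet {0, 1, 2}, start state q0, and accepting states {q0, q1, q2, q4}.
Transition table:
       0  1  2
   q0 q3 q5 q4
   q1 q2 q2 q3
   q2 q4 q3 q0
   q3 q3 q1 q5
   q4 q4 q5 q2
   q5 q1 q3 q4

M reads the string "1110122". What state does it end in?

q4

q0 --1--> q5
q5 --1--> q3
q3 --1--> q1
q1 --0--> q2
q2 --1--> q3
q3 --2--> q5
q5 --2--> q4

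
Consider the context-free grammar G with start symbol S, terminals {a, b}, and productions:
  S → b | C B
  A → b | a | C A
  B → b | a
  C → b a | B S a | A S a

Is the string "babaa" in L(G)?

no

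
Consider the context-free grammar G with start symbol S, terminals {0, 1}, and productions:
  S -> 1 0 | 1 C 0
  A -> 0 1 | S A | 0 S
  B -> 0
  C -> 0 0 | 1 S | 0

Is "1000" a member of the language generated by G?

yes

S ⇒ 1C0 ⇒ 1000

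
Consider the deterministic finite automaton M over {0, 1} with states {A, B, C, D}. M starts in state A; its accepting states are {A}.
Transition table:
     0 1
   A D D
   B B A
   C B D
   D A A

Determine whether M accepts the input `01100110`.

accepted

A --0--> D
D --1--> A
A --1--> D
D --0--> A
A --0--> D
D --1--> A
A --1--> D
D --0--> A
End in state A, which is an accepting state.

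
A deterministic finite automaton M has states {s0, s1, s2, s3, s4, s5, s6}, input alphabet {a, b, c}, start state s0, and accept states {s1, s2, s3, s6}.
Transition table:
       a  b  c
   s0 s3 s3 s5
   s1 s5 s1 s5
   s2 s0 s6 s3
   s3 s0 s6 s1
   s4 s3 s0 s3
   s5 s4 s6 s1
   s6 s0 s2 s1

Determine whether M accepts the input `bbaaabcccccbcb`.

accepted

s0 --b--> s3
s3 --b--> s6
s6 --a--> s0
s0 --a--> s3
s3 --a--> s0
s0 --b--> s3
s3 --c--> s1
s1 --c--> s5
s5 --c--> s1
s1 --c--> s5
s5 --c--> s1
s1 --b--> s1
s1 --c--> s5
s5 --b--> s6
End in state s6, which is an accepting state.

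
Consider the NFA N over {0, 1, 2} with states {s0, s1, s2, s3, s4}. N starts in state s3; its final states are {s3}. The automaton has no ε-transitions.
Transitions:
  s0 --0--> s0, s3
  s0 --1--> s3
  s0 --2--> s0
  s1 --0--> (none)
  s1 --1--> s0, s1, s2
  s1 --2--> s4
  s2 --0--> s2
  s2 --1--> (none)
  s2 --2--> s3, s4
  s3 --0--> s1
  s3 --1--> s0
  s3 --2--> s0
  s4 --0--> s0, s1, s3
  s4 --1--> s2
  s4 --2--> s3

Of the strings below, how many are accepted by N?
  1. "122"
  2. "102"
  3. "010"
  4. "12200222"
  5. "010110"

2

"122": rejected
"102": rejected
"010": accepted
"12200222": rejected
"010110": accepted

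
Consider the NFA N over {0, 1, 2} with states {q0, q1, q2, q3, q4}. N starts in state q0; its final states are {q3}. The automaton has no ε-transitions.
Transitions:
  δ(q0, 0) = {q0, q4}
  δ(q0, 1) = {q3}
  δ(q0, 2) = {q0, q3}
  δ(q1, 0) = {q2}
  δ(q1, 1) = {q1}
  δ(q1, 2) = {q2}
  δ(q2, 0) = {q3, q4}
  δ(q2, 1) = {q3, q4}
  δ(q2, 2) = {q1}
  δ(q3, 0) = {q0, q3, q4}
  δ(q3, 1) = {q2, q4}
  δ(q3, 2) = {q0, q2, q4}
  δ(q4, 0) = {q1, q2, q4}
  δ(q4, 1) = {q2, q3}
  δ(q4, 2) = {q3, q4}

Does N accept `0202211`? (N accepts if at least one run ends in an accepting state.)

accepted

Start: {q0}
read 0: {q0, q4}
read 2: {q0, q3, q4}
read 0: {q0, q1, q2, q3, q4}
read 2: {q0, q1, q2, q3, q4}
read 2: {q0, q1, q2, q3, q4}
read 1: {q1, q2, q3, q4}
read 1: {q1, q2, q3, q4}
Reachable ∩ accepting = {q3} — nonempty.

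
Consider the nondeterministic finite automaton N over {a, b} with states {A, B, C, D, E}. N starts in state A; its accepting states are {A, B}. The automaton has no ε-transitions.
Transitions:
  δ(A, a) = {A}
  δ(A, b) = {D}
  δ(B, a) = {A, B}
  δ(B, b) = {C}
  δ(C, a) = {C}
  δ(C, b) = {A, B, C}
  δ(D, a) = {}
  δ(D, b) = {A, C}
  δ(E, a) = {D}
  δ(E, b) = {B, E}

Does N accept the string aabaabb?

Start: {A}
read a: {A}
read a: {A}
read b: {D}
read a: {}
The reachable set is empty and stays empty for the remaining 3 symbols.
Reachable ∩ accepting = {} — empty.

rejected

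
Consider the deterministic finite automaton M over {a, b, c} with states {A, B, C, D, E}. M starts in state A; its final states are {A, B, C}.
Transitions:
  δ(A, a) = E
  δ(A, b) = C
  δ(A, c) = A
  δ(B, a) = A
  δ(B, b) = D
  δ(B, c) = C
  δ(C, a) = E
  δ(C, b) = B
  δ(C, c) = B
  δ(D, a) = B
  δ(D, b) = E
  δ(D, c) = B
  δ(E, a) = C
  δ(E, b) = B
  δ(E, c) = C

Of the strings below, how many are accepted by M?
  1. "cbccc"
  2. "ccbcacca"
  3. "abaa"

"cbccc": accepted
"ccbcacca": rejected
"abaa": rejected

1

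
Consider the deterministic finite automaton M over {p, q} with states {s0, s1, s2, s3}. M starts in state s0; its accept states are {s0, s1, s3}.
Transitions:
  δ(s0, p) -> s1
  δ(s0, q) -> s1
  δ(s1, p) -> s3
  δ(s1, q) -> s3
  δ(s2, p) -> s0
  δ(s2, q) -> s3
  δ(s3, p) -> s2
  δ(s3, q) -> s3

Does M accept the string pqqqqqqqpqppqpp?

rejected

s0 --p--> s1
s1 --q--> s3
s3 --q--> s3
s3 --q--> s3
s3 --q--> s3
s3 --q--> s3
s3 --q--> s3
s3 --q--> s3
s3 --p--> s2
s2 --q--> s3
s3 --p--> s2
s2 --p--> s0
s0 --q--> s1
s1 --p--> s3
s3 --p--> s2
End in state s2, which is not an accepting state.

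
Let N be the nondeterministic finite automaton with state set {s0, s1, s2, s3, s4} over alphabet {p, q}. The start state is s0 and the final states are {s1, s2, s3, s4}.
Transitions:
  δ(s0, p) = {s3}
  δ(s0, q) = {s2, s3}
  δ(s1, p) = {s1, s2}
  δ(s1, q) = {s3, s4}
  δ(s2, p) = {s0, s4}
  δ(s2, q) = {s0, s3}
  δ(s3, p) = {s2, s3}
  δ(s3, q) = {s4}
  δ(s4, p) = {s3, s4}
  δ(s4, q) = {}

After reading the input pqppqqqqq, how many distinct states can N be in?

Start: {s0}
read p: {s3}
read q: {s4}
read p: {s3, s4}
read p: {s2, s3, s4}
read q: {s0, s3, s4}
read q: {s2, s3, s4}
read q: {s0, s3, s4}
read q: {s2, s3, s4}
read q: {s0, s3, s4}
Final reachable set {s0, s3, s4} has 3 states.

3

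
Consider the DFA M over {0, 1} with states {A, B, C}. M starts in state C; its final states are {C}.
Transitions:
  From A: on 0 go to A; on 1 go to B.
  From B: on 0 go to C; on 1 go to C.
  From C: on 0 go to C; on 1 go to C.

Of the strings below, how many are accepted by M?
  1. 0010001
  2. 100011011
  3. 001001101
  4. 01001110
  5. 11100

0010001: accepted
100011011: accepted
001001101: accepted
01001110: accepted
11100: accepted

5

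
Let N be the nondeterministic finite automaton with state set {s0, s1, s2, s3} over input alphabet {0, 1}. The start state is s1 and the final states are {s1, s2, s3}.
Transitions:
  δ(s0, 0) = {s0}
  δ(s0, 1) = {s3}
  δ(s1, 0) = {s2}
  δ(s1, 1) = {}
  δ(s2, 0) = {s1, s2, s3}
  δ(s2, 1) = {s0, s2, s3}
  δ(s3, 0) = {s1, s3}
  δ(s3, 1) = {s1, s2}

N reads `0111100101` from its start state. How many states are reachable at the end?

Start: {s1}
read 0: {s2}
read 1: {s0, s2, s3}
read 1: {s0, s1, s2, s3}
read 1: {s0, s1, s2, s3}
read 1: {s0, s1, s2, s3}
read 0: {s0, s1, s2, s3}
read 0: {s0, s1, s2, s3}
read 1: {s0, s1, s2, s3}
read 0: {s0, s1, s2, s3}
read 1: {s0, s1, s2, s3}
Final reachable set {s0, s1, s2, s3} has 4 states.

4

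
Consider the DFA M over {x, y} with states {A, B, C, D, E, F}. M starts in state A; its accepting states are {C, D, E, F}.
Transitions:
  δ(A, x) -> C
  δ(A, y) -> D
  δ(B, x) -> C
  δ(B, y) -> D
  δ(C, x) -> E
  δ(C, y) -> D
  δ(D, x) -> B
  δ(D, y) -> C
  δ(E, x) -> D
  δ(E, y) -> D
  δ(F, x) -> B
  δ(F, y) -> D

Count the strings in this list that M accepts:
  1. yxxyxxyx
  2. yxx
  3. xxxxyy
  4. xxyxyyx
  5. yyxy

4

yxxyxxyx: rejected
yxx: accepted
xxxxyy: accepted
xxyxyyx: accepted
yyxy: accepted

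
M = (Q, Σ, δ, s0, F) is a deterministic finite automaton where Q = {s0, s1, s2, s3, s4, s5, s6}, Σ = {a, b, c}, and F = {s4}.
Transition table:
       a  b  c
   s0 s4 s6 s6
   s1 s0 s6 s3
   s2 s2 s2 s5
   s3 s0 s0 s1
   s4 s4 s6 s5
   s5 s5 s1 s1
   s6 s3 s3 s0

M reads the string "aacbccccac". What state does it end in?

s6

s0 --a--> s4
s4 --a--> s4
s4 --c--> s5
s5 --b--> s1
s1 --c--> s3
s3 --c--> s1
s1 --c--> s3
s3 --c--> s1
s1 --a--> s0
s0 --c--> s6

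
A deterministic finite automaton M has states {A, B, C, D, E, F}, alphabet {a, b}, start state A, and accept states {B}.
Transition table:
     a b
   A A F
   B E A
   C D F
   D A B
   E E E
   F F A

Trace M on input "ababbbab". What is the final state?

F

A --a--> A
A --b--> F
F --a--> F
F --b--> A
A --b--> F
F --b--> A
A --a--> A
A --b--> F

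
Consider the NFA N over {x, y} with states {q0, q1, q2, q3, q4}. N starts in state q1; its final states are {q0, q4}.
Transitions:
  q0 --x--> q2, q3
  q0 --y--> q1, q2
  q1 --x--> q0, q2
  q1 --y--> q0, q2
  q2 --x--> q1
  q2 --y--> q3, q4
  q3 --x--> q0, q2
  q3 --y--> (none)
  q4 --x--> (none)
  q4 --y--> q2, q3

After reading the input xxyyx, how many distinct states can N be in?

3

Start: {q1}
read x: {q0, q2}
read x: {q1, q2, q3}
read y: {q0, q2, q3, q4}
read y: {q1, q2, q3, q4}
read x: {q0, q1, q2}
Final reachable set {q0, q1, q2} has 3 states.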